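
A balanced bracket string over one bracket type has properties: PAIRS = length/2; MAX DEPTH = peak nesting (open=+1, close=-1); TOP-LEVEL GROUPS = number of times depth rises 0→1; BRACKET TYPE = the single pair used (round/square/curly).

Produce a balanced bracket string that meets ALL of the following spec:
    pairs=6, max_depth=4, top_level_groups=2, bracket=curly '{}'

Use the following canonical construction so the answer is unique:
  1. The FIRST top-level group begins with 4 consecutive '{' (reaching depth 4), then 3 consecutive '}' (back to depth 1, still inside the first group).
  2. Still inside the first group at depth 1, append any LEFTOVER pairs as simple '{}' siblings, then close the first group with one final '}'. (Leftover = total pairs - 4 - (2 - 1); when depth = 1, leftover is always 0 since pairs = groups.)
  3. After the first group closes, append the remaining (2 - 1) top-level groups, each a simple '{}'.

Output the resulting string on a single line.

Answer: {{{{}}}{}}{}

Derivation:
Spec: pairs=6 depth=4 groups=2
Leftover pairs = 6 - 4 - (2-1) = 1
First group: deep chain of depth 4 + 1 sibling pairs
Remaining 1 groups: simple '{}' each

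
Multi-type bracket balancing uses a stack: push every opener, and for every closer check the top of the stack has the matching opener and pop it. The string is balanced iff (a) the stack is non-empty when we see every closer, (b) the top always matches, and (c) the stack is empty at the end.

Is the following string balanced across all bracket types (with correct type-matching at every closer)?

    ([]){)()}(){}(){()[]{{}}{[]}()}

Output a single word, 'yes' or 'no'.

Answer: no

Derivation:
pos 0: push '('; stack = (
pos 1: push '['; stack = ([
pos 2: ']' matches '['; pop; stack = (
pos 3: ')' matches '('; pop; stack = (empty)
pos 4: push '{'; stack = {
pos 5: saw closer ')' but top of stack is '{' (expected '}') → INVALID
Verdict: type mismatch at position 5: ')' closes '{' → no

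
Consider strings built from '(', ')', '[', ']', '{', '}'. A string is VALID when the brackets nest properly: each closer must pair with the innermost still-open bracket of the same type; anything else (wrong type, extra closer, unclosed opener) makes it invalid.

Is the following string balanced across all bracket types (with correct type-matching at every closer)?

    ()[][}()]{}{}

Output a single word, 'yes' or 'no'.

Answer: no

Derivation:
pos 0: push '('; stack = (
pos 1: ')' matches '('; pop; stack = (empty)
pos 2: push '['; stack = [
pos 3: ']' matches '['; pop; stack = (empty)
pos 4: push '['; stack = [
pos 5: saw closer '}' but top of stack is '[' (expected ']') → INVALID
Verdict: type mismatch at position 5: '}' closes '[' → no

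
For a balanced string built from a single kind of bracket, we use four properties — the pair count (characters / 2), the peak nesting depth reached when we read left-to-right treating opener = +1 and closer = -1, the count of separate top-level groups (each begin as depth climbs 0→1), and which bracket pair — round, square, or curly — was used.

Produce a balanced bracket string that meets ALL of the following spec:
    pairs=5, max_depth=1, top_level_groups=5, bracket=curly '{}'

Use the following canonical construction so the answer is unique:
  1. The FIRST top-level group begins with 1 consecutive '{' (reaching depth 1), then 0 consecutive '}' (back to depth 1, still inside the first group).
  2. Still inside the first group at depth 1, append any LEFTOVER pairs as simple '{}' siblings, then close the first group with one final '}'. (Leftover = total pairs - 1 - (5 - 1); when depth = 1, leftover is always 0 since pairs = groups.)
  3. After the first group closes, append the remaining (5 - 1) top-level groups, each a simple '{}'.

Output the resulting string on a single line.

Spec: pairs=5 depth=1 groups=5
Leftover pairs = 5 - 1 - (5-1) = 0
First group: deep chain of depth 1 + 0 sibling pairs
Remaining 4 groups: simple '{}' each

Answer: {}{}{}{}{}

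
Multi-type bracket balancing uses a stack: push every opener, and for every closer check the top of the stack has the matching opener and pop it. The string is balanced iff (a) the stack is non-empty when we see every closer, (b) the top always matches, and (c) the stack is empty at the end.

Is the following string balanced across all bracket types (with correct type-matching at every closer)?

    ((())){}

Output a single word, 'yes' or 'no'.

Answer: yes

Derivation:
pos 0: push '('; stack = (
pos 1: push '('; stack = ((
pos 2: push '('; stack = (((
pos 3: ')' matches '('; pop; stack = ((
pos 4: ')' matches '('; pop; stack = (
pos 5: ')' matches '('; pop; stack = (empty)
pos 6: push '{'; stack = {
pos 7: '}' matches '{'; pop; stack = (empty)
end: stack empty → VALID
Verdict: properly nested → yes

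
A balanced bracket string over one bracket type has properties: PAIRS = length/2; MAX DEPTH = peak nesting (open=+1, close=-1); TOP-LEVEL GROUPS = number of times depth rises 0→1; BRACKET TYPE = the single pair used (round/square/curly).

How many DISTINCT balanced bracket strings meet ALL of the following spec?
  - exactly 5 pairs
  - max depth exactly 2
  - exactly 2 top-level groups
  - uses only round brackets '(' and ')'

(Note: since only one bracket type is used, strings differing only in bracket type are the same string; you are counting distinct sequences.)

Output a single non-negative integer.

Spec: pairs=5 depth=2 groups=2
Count(depth <= 2) = 4
Count(depth <= 1) = 0
Count(depth == 2) = 4 - 0 = 4

Answer: 4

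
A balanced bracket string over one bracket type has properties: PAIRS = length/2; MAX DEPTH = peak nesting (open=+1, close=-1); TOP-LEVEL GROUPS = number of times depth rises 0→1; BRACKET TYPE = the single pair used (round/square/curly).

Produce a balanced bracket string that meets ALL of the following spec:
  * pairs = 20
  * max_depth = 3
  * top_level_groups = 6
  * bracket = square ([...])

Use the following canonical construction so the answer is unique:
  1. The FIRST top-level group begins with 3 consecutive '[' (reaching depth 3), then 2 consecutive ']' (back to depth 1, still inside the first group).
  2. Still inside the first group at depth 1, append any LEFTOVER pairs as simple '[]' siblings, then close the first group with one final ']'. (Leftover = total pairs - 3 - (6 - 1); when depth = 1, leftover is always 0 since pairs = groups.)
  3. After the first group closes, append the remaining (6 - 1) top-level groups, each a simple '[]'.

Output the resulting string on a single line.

Answer: [[[]][][][][][][][][][][][][]][][][][][]

Derivation:
Spec: pairs=20 depth=3 groups=6
Leftover pairs = 20 - 3 - (6-1) = 12
First group: deep chain of depth 3 + 12 sibling pairs
Remaining 5 groups: simple '[]' each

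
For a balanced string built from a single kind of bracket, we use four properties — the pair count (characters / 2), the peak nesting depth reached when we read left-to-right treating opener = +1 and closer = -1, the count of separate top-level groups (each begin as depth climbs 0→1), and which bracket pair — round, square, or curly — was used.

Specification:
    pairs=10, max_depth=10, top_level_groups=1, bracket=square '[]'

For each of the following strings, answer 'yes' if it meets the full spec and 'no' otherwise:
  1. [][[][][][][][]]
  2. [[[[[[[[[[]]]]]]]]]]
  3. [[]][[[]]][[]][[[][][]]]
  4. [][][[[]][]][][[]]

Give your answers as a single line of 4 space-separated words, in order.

String 1 '[][[][][][][][]]': depth seq [1 0 1 2 1 2 1 2 1 2 1 2 1 2 1 0]
  -> pairs=8 depth=2 groups=2 -> no
String 2 '[[[[[[[[[[]]]]]]]]]]': depth seq [1 2 3 4 5 6 7 8 9 10 9 8 7 6 5 4 3 2 1 0]
  -> pairs=10 depth=10 groups=1 -> yes
String 3 '[[]][[[]]][[]][[[][][]]]': depth seq [1 2 1 0 1 2 3 2 1 0 1 2 1 0 1 2 3 2 3 2 3 2 1 0]
  -> pairs=12 depth=3 groups=4 -> no
String 4 '[][][[[]][]][][[]]': depth seq [1 0 1 0 1 2 3 2 1 2 1 0 1 0 1 2 1 0]
  -> pairs=9 depth=3 groups=5 -> no

Answer: no yes no no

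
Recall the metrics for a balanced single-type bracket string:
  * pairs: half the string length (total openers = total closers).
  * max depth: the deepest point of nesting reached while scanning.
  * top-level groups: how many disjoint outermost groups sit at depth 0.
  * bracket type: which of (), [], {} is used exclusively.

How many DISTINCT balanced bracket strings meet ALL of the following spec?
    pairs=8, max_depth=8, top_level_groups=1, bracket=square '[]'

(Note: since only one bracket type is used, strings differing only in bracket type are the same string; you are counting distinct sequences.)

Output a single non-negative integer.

Spec: pairs=8 depth=8 groups=1
Count(depth <= 8) = 429
Count(depth <= 7) = 428
Count(depth == 8) = 429 - 428 = 1

Answer: 1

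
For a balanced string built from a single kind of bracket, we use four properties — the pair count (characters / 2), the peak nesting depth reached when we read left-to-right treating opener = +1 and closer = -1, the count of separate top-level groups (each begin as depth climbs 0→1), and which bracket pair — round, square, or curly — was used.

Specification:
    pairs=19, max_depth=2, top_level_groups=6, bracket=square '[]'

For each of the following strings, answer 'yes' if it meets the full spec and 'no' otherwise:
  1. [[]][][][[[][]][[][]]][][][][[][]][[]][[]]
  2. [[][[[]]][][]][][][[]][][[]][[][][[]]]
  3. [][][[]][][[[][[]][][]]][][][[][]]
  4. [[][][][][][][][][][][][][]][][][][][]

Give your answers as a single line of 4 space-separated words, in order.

String 1 '[[]][][][[[][]][[][]]][][][][[][]][[]][[]]': depth seq [1 2 1 0 1 0 1 0 1 2 3 2 3 2 1 2 3 2 3 2 1 0 1 0 1 0 1 0 1 2 1 2 1 0 1 2 1 0 1 2 1 0]
  -> pairs=21 depth=3 groups=10 -> no
String 2 '[[][[[]]][][]][][][[]][][[]][[][][[]]]': depth seq [1 2 1 2 3 4 3 2 1 2 1 2 1 0 1 0 1 0 1 2 1 0 1 0 1 2 1 0 1 2 1 2 1 2 3 2 1 0]
  -> pairs=19 depth=4 groups=7 -> no
String 3 '[][][[]][][[[][[]][][]]][][][[][]]': depth seq [1 0 1 0 1 2 1 0 1 0 1 2 3 2 3 4 3 2 3 2 3 2 1 0 1 0 1 0 1 2 1 2 1 0]
  -> pairs=17 depth=4 groups=8 -> no
String 4 '[[][][][][][][][][][][][][]][][][][][]': depth seq [1 2 1 2 1 2 1 2 1 2 1 2 1 2 1 2 1 2 1 2 1 2 1 2 1 2 1 0 1 0 1 0 1 0 1 0 1 0]
  -> pairs=19 depth=2 groups=6 -> yes

Answer: no no no yes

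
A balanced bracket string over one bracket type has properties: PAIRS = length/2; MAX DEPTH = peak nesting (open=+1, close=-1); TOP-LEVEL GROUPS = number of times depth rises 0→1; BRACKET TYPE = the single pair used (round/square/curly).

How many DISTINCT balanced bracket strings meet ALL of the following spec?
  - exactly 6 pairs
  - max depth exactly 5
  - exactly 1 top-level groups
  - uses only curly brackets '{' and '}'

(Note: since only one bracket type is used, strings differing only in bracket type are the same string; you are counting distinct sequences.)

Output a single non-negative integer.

Spec: pairs=6 depth=5 groups=1
Count(depth <= 5) = 41
Count(depth <= 4) = 34
Count(depth == 5) = 41 - 34 = 7

Answer: 7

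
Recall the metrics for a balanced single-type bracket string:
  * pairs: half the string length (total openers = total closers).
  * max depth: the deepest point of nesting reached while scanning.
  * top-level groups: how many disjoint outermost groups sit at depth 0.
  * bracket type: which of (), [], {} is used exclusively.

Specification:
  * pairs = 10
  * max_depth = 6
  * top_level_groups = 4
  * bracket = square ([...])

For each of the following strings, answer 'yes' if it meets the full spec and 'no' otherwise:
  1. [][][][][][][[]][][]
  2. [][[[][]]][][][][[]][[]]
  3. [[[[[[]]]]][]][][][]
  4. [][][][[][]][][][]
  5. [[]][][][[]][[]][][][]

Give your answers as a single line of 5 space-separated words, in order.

Answer: no no yes no no

Derivation:
String 1 '[][][][][][][[]][][]': depth seq [1 0 1 0 1 0 1 0 1 0 1 0 1 2 1 0 1 0 1 0]
  -> pairs=10 depth=2 groups=9 -> no
String 2 '[][[[][]]][][][][[]][[]]': depth seq [1 0 1 2 3 2 3 2 1 0 1 0 1 0 1 0 1 2 1 0 1 2 1 0]
  -> pairs=12 depth=3 groups=7 -> no
String 3 '[[[[[[]]]]][]][][][]': depth seq [1 2 3 4 5 6 5 4 3 2 1 2 1 0 1 0 1 0 1 0]
  -> pairs=10 depth=6 groups=4 -> yes
String 4 '[][][][[][]][][][]': depth seq [1 0 1 0 1 0 1 2 1 2 1 0 1 0 1 0 1 0]
  -> pairs=9 depth=2 groups=7 -> no
String 5 '[[]][][][[]][[]][][][]': depth seq [1 2 1 0 1 0 1 0 1 2 1 0 1 2 1 0 1 0 1 0 1 0]
  -> pairs=11 depth=2 groups=8 -> no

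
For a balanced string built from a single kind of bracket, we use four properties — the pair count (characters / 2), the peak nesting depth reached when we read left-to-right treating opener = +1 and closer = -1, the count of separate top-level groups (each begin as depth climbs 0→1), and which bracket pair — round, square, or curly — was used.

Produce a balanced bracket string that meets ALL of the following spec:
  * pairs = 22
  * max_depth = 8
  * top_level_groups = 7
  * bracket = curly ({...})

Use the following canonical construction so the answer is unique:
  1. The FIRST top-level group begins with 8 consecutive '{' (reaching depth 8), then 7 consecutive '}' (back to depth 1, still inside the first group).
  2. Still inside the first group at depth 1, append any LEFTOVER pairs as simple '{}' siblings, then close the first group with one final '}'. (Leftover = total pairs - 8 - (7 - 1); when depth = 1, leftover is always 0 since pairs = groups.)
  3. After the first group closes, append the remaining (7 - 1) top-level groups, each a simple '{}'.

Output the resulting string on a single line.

Spec: pairs=22 depth=8 groups=7
Leftover pairs = 22 - 8 - (7-1) = 8
First group: deep chain of depth 8 + 8 sibling pairs
Remaining 6 groups: simple '{}' each

Answer: {{{{{{{{}}}}}}}{}{}{}{}{}{}{}{}}{}{}{}{}{}{}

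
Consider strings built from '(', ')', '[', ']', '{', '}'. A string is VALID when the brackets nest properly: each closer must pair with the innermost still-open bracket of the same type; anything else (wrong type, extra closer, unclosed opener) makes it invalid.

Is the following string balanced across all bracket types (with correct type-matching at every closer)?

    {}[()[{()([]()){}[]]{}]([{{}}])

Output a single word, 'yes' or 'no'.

pos 0: push '{'; stack = {
pos 1: '}' matches '{'; pop; stack = (empty)
pos 2: push '['; stack = [
pos 3: push '('; stack = [(
pos 4: ')' matches '('; pop; stack = [
pos 5: push '['; stack = [[
pos 6: push '{'; stack = [[{
pos 7: push '('; stack = [[{(
pos 8: ')' matches '('; pop; stack = [[{
pos 9: push '('; stack = [[{(
pos 10: push '['; stack = [[{([
pos 11: ']' matches '['; pop; stack = [[{(
pos 12: push '('; stack = [[{((
pos 13: ')' matches '('; pop; stack = [[{(
pos 14: ')' matches '('; pop; stack = [[{
pos 15: push '{'; stack = [[{{
pos 16: '}' matches '{'; pop; stack = [[{
pos 17: push '['; stack = [[{[
pos 18: ']' matches '['; pop; stack = [[{
pos 19: saw closer ']' but top of stack is '{' (expected '}') → INVALID
Verdict: type mismatch at position 19: ']' closes '{' → no

Answer: no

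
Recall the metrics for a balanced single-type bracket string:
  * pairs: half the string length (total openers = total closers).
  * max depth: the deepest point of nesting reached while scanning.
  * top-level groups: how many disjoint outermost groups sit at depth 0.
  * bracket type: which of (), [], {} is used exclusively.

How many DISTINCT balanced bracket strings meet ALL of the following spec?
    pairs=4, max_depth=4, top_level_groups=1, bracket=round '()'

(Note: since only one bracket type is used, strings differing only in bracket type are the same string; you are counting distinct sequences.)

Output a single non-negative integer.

Spec: pairs=4 depth=4 groups=1
Count(depth <= 4) = 5
Count(depth <= 3) = 4
Count(depth == 4) = 5 - 4 = 1

Answer: 1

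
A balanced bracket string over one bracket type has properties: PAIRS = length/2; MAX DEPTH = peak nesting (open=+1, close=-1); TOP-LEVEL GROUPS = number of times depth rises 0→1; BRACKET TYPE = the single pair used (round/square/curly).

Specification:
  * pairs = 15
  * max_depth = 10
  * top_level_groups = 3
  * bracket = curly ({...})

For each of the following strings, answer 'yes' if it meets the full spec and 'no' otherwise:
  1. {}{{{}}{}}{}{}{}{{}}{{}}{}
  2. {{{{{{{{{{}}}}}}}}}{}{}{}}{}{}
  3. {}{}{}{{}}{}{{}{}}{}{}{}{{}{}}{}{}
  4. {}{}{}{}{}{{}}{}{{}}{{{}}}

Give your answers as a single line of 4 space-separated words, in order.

Answer: no yes no no

Derivation:
String 1 '{}{{{}}{}}{}{}{}{{}}{{}}{}': depth seq [1 0 1 2 3 2 1 2 1 0 1 0 1 0 1 0 1 2 1 0 1 2 1 0 1 0]
  -> pairs=13 depth=3 groups=8 -> no
String 2 '{{{{{{{{{{}}}}}}}}}{}{}{}}{}{}': depth seq [1 2 3 4 5 6 7 8 9 10 9 8 7 6 5 4 3 2 1 2 1 2 1 2 1 0 1 0 1 0]
  -> pairs=15 depth=10 groups=3 -> yes
String 3 '{}{}{}{{}}{}{{}{}}{}{}{}{{}{}}{}{}': depth seq [1 0 1 0 1 0 1 2 1 0 1 0 1 2 1 2 1 0 1 0 1 0 1 0 1 2 1 2 1 0 1 0 1 0]
  -> pairs=17 depth=2 groups=12 -> no
String 4 '{}{}{}{}{}{{}}{}{{}}{{{}}}': depth seq [1 0 1 0 1 0 1 0 1 0 1 2 1 0 1 0 1 2 1 0 1 2 3 2 1 0]
  -> pairs=13 depth=3 groups=9 -> no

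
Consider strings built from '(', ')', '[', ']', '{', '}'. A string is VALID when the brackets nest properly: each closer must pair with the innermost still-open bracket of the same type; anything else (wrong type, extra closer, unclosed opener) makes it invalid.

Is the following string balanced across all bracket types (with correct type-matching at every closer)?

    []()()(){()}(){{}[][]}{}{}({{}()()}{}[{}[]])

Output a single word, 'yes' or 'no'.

Answer: yes

Derivation:
pos 0: push '['; stack = [
pos 1: ']' matches '['; pop; stack = (empty)
pos 2: push '('; stack = (
pos 3: ')' matches '('; pop; stack = (empty)
pos 4: push '('; stack = (
pos 5: ')' matches '('; pop; stack = (empty)
pos 6: push '('; stack = (
pos 7: ')' matches '('; pop; stack = (empty)
pos 8: push '{'; stack = {
pos 9: push '('; stack = {(
pos 10: ')' matches '('; pop; stack = {
pos 11: '}' matches '{'; pop; stack = (empty)
pos 12: push '('; stack = (
pos 13: ')' matches '('; pop; stack = (empty)
pos 14: push '{'; stack = {
pos 15: push '{'; stack = {{
pos 16: '}' matches '{'; pop; stack = {
pos 17: push '['; stack = {[
pos 18: ']' matches '['; pop; stack = {
pos 19: push '['; stack = {[
pos 20: ']' matches '['; pop; stack = {
pos 21: '}' matches '{'; pop; stack = (empty)
pos 22: push '{'; stack = {
pos 23: '}' matches '{'; pop; stack = (empty)
pos 24: push '{'; stack = {
pos 25: '}' matches '{'; pop; stack = (empty)
pos 26: push '('; stack = (
pos 27: push '{'; stack = ({
pos 28: push '{'; stack = ({{
pos 29: '}' matches '{'; pop; stack = ({
pos 30: push '('; stack = ({(
pos 31: ')' matches '('; pop; stack = ({
pos 32: push '('; stack = ({(
pos 33: ')' matches '('; pop; stack = ({
pos 34: '}' matches '{'; pop; stack = (
pos 35: push '{'; stack = ({
pos 36: '}' matches '{'; pop; stack = (
pos 37: push '['; stack = ([
pos 38: push '{'; stack = ([{
pos 39: '}' matches '{'; pop; stack = ([
pos 40: push '['; stack = ([[
pos 41: ']' matches '['; pop; stack = ([
pos 42: ']' matches '['; pop; stack = (
pos 43: ')' matches '('; pop; stack = (empty)
end: stack empty → VALID
Verdict: properly nested → yes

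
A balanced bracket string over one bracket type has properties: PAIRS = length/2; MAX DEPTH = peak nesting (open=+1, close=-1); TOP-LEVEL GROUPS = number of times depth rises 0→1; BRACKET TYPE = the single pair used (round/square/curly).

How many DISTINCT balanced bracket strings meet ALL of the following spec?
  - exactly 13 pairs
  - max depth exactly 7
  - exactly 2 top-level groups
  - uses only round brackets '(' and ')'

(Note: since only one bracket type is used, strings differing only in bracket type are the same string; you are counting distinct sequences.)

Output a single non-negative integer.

Spec: pairs=13 depth=7 groups=2
Count(depth <= 7) = 196880
Count(depth <= 6) = 172592
Count(depth == 7) = 196880 - 172592 = 24288

Answer: 24288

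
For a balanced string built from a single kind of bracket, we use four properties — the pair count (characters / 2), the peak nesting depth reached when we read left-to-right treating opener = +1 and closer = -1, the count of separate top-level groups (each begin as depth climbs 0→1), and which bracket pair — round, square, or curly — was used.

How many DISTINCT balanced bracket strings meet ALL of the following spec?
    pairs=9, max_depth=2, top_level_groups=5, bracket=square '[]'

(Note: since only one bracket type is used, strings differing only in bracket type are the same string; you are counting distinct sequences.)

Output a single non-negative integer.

Spec: pairs=9 depth=2 groups=5
Count(depth <= 2) = 70
Count(depth <= 1) = 0
Count(depth == 2) = 70 - 0 = 70

Answer: 70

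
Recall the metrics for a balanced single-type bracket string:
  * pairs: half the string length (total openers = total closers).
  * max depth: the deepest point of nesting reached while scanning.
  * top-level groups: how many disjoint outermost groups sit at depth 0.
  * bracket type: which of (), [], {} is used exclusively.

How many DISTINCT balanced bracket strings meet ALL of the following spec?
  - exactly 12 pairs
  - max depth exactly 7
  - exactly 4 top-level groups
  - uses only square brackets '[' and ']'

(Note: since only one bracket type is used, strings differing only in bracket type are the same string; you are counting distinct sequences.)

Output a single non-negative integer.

Answer: 468

Derivation:
Spec: pairs=12 depth=7 groups=4
Count(depth <= 7) = 25126
Count(depth <= 6) = 24658
Count(depth == 7) = 25126 - 24658 = 468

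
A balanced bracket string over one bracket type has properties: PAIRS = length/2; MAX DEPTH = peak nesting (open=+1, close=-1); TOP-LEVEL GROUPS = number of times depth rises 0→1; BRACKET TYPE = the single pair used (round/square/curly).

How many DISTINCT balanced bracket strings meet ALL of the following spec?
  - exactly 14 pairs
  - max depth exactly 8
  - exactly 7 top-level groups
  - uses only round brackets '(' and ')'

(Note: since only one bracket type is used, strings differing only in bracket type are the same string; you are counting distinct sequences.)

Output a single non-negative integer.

Answer: 7

Derivation:
Spec: pairs=14 depth=8 groups=7
Count(depth <= 8) = 38760
Count(depth <= 7) = 38753
Count(depth == 8) = 38760 - 38753 = 7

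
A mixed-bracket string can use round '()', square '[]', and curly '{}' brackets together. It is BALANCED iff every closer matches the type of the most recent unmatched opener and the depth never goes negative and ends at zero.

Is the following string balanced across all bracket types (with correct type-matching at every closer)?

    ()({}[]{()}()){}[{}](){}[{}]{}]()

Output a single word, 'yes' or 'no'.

Answer: no

Derivation:
pos 0: push '('; stack = (
pos 1: ')' matches '('; pop; stack = (empty)
pos 2: push '('; stack = (
pos 3: push '{'; stack = ({
pos 4: '}' matches '{'; pop; stack = (
pos 5: push '['; stack = ([
pos 6: ']' matches '['; pop; stack = (
pos 7: push '{'; stack = ({
pos 8: push '('; stack = ({(
pos 9: ')' matches '('; pop; stack = ({
pos 10: '}' matches '{'; pop; stack = (
pos 11: push '('; stack = ((
pos 12: ')' matches '('; pop; stack = (
pos 13: ')' matches '('; pop; stack = (empty)
pos 14: push '{'; stack = {
pos 15: '}' matches '{'; pop; stack = (empty)
pos 16: push '['; stack = [
pos 17: push '{'; stack = [{
pos 18: '}' matches '{'; pop; stack = [
pos 19: ']' matches '['; pop; stack = (empty)
pos 20: push '('; stack = (
pos 21: ')' matches '('; pop; stack = (empty)
pos 22: push '{'; stack = {
pos 23: '}' matches '{'; pop; stack = (empty)
pos 24: push '['; stack = [
pos 25: push '{'; stack = [{
pos 26: '}' matches '{'; pop; stack = [
pos 27: ']' matches '['; pop; stack = (empty)
pos 28: push '{'; stack = {
pos 29: '}' matches '{'; pop; stack = (empty)
pos 30: saw closer ']' but stack is empty → INVALID
Verdict: unmatched closer ']' at position 30 → no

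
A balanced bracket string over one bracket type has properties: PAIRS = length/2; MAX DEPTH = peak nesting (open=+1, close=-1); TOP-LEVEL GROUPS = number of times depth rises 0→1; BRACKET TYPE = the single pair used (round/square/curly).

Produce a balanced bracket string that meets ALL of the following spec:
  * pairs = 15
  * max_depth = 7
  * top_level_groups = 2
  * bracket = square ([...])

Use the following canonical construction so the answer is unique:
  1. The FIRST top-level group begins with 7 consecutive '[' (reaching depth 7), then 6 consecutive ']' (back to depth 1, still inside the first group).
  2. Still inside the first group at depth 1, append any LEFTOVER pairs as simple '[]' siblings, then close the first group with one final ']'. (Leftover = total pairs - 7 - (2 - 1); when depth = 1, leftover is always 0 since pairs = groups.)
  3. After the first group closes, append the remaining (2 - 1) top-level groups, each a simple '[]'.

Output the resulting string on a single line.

Answer: [[[[[[[]]]]]][][][][][][][]][]

Derivation:
Spec: pairs=15 depth=7 groups=2
Leftover pairs = 15 - 7 - (2-1) = 7
First group: deep chain of depth 7 + 7 sibling pairs
Remaining 1 groups: simple '[]' each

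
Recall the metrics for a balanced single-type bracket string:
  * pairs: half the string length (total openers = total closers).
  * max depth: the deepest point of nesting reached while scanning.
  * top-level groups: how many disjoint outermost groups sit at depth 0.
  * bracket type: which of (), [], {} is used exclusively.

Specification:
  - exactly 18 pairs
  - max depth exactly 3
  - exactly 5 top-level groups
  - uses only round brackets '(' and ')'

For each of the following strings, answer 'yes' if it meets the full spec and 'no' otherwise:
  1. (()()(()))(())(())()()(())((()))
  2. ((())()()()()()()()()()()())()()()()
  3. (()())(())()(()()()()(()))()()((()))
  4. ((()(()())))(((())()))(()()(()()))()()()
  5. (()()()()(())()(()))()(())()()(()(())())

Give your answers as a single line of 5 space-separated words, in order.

Answer: no yes no no no

Derivation:
String 1 '(()()(()))(())(())()()(())((()))': depth seq [1 2 1 2 1 2 3 2 1 0 1 2 1 0 1 2 1 0 1 0 1 0 1 2 1 0 1 2 3 2 1 0]
  -> pairs=16 depth=3 groups=7 -> no
String 2 '((())()()()()()()()()()()())()()()()': depth seq [1 2 3 2 1 2 1 2 1 2 1 2 1 2 1 2 1 2 1 2 1 2 1 2 1 2 1 0 1 0 1 0 1 0 1 0]
  -> pairs=18 depth=3 groups=5 -> yes
String 3 '(()())(())()(()()()()(()))()()((()))': depth seq [1 2 1 2 1 0 1 2 1 0 1 0 1 2 1 2 1 2 1 2 1 2 3 2 1 0 1 0 1 0 1 2 3 2 1 0]
  -> pairs=18 depth=3 groups=7 -> no
String 4 '((()(()())))(((())()))(()()(()()))()()()': depth seq [1 2 3 2 3 4 3 4 3 2 1 0 1 2 3 4 3 2 3 2 1 0 1 2 1 2 1 2 3 2 3 2 1 0 1 0 1 0 1 0]
  -> pairs=20 depth=4 groups=6 -> no
String 5 '(()()()()(())()(()))()(())()()(()(())())': depth seq [1 2 1 2 1 2 1 2 1 2 3 2 1 2 1 2 3 2 1 0 1 0 1 2 1 0 1 0 1 0 1 2 1 2 3 2 1 2 1 0]
  -> pairs=20 depth=3 groups=6 -> no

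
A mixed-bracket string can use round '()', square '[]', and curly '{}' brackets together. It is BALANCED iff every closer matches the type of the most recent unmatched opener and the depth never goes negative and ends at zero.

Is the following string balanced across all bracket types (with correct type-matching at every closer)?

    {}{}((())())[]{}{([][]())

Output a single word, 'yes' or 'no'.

pos 0: push '{'; stack = {
pos 1: '}' matches '{'; pop; stack = (empty)
pos 2: push '{'; stack = {
pos 3: '}' matches '{'; pop; stack = (empty)
pos 4: push '('; stack = (
pos 5: push '('; stack = ((
pos 6: push '('; stack = (((
pos 7: ')' matches '('; pop; stack = ((
pos 8: ')' matches '('; pop; stack = (
pos 9: push '('; stack = ((
pos 10: ')' matches '('; pop; stack = (
pos 11: ')' matches '('; pop; stack = (empty)
pos 12: push '['; stack = [
pos 13: ']' matches '['; pop; stack = (empty)
pos 14: push '{'; stack = {
pos 15: '}' matches '{'; pop; stack = (empty)
pos 16: push '{'; stack = {
pos 17: push '('; stack = {(
pos 18: push '['; stack = {([
pos 19: ']' matches '['; pop; stack = {(
pos 20: push '['; stack = {([
pos 21: ']' matches '['; pop; stack = {(
pos 22: push '('; stack = {((
pos 23: ')' matches '('; pop; stack = {(
pos 24: ')' matches '('; pop; stack = {
end: stack still non-empty ({) → INVALID
Verdict: unclosed openers at end: { → no

Answer: no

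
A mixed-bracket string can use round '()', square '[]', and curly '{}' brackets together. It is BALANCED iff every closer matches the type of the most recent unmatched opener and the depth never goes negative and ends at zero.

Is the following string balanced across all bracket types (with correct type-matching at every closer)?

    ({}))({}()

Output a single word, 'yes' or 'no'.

pos 0: push '('; stack = (
pos 1: push '{'; stack = ({
pos 2: '}' matches '{'; pop; stack = (
pos 3: ')' matches '('; pop; stack = (empty)
pos 4: saw closer ')' but stack is empty → INVALID
Verdict: unmatched closer ')' at position 4 → no

Answer: no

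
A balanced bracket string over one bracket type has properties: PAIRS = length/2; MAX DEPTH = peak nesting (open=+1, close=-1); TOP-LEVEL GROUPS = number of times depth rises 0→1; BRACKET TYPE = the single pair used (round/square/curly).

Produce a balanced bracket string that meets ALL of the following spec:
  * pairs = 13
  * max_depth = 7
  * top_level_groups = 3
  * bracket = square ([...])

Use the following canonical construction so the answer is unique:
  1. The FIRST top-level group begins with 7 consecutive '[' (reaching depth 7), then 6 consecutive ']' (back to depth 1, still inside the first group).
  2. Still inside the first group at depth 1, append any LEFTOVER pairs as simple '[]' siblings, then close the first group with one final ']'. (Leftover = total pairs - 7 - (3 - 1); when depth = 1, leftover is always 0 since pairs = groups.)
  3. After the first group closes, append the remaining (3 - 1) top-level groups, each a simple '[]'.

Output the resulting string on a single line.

Answer: [[[[[[[]]]]]][][][][]][][]

Derivation:
Spec: pairs=13 depth=7 groups=3
Leftover pairs = 13 - 7 - (3-1) = 4
First group: deep chain of depth 7 + 4 sibling pairs
Remaining 2 groups: simple '[]' each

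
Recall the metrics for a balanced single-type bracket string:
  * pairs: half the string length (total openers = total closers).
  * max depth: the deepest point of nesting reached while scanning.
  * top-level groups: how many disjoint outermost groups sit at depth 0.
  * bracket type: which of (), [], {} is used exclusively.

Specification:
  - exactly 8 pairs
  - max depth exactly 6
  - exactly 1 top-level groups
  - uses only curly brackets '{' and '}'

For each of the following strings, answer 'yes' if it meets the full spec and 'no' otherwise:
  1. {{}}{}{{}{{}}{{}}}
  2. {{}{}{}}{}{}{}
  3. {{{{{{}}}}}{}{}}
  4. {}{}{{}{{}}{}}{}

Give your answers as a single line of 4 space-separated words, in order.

String 1 '{{}}{}{{}{{}}{{}}}': depth seq [1 2 1 0 1 0 1 2 1 2 3 2 1 2 3 2 1 0]
  -> pairs=9 depth=3 groups=3 -> no
String 2 '{{}{}{}}{}{}{}': depth seq [1 2 1 2 1 2 1 0 1 0 1 0 1 0]
  -> pairs=7 depth=2 groups=4 -> no
String 3 '{{{{{{}}}}}{}{}}': depth seq [1 2 3 4 5 6 5 4 3 2 1 2 1 2 1 0]
  -> pairs=8 depth=6 groups=1 -> yes
String 4 '{}{}{{}{{}}{}}{}': depth seq [1 0 1 0 1 2 1 2 3 2 1 2 1 0 1 0]
  -> pairs=8 depth=3 groups=4 -> no

Answer: no no yes no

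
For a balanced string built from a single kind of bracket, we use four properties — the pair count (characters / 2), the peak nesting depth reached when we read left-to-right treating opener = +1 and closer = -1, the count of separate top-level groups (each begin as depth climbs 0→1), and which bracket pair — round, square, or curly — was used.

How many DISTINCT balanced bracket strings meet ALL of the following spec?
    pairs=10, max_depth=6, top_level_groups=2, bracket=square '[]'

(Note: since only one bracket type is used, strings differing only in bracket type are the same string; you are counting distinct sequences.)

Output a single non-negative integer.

Spec: pairs=10 depth=6 groups=2
Count(depth <= 6) = 4656
Count(depth <= 5) = 4012
Count(depth == 6) = 4656 - 4012 = 644

Answer: 644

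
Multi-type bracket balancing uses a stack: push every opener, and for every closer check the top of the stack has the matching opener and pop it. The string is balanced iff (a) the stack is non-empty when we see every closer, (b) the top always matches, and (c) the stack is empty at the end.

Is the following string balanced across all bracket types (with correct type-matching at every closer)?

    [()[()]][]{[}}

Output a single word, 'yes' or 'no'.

Answer: no

Derivation:
pos 0: push '['; stack = [
pos 1: push '('; stack = [(
pos 2: ')' matches '('; pop; stack = [
pos 3: push '['; stack = [[
pos 4: push '('; stack = [[(
pos 5: ')' matches '('; pop; stack = [[
pos 6: ']' matches '['; pop; stack = [
pos 7: ']' matches '['; pop; stack = (empty)
pos 8: push '['; stack = [
pos 9: ']' matches '['; pop; stack = (empty)
pos 10: push '{'; stack = {
pos 11: push '['; stack = {[
pos 12: saw closer '}' but top of stack is '[' (expected ']') → INVALID
Verdict: type mismatch at position 12: '}' closes '[' → no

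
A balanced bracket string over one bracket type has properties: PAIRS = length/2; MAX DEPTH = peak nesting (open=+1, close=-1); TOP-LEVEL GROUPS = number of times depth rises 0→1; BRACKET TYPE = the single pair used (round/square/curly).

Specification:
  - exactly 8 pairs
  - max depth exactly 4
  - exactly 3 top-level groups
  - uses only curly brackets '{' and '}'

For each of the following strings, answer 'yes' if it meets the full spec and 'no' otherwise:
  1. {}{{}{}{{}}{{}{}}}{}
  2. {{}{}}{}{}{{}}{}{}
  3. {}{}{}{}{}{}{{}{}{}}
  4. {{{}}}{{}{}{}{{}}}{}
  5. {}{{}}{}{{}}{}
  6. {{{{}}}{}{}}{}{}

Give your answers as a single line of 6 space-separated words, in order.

String 1 '{}{{}{}{{}}{{}{}}}{}': depth seq [1 0 1 2 1 2 1 2 3 2 1 2 3 2 3 2 1 0 1 0]
  -> pairs=10 depth=3 groups=3 -> no
String 2 '{{}{}}{}{}{{}}{}{}': depth seq [1 2 1 2 1 0 1 0 1 0 1 2 1 0 1 0 1 0]
  -> pairs=9 depth=2 groups=6 -> no
String 3 '{}{}{}{}{}{}{{}{}{}}': depth seq [1 0 1 0 1 0 1 0 1 0 1 0 1 2 1 2 1 2 1 0]
  -> pairs=10 depth=2 groups=7 -> no
String 4 '{{{}}}{{}{}{}{{}}}{}': depth seq [1 2 3 2 1 0 1 2 1 2 1 2 1 2 3 2 1 0 1 0]
  -> pairs=10 depth=3 groups=3 -> no
String 5 '{}{{}}{}{{}}{}': depth seq [1 0 1 2 1 0 1 0 1 2 1 0 1 0]
  -> pairs=7 depth=2 groups=5 -> no
String 6 '{{{{}}}{}{}}{}{}': depth seq [1 2 3 4 3 2 1 2 1 2 1 0 1 0 1 0]
  -> pairs=8 depth=4 groups=3 -> yes

Answer: no no no no no yes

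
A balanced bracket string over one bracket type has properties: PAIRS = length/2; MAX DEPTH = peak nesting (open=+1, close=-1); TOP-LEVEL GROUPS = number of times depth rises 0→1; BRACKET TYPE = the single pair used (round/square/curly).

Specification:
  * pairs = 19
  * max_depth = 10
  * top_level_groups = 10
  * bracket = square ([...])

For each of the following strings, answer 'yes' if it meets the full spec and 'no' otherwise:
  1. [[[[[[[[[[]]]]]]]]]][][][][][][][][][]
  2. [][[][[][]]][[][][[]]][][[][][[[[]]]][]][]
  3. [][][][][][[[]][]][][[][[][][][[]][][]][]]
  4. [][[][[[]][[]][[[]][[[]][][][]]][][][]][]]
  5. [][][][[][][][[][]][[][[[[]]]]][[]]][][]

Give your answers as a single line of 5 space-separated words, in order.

String 1 '[[[[[[[[[[]]]]]]]]]][][][][][][][][][]': depth seq [1 2 3 4 5 6 7 8 9 10 9 8 7 6 5 4 3 2 1 0 1 0 1 0 1 0 1 0 1 0 1 0 1 0 1 0 1 0]
  -> pairs=19 depth=10 groups=10 -> yes
String 2 '[][[][[][]]][[][][[]]][][[][][[[[]]]][]][]': depth seq [1 0 1 2 1 2 3 2 3 2 1 0 1 2 1 2 1 2 3 2 1 0 1 0 1 2 1 2 1 2 3 4 5 4 3 2 1 2 1 0 1 0]
  -> pairs=21 depth=5 groups=6 -> no
String 3 '[][][][][][[[]][]][][[][[][][][[]][][]][]]': depth seq [1 0 1 0 1 0 1 0 1 0 1 2 3 2 1 2 1 0 1 0 1 2 1 2 3 2 3 2 3 2 3 4 3 2 3 2 3 2 1 2 1 0]
  -> pairs=21 depth=4 groups=8 -> no
String 4 '[][[][[[]][[]][[[]][[[]][][][]]][][][]][]]': depth seq [1 0 1 2 1 2 3 4 3 2 3 4 3 2 3 4 5 4 3 4 5 6 5 4 5 4 5 4 5 4 3 2 3 2 3 2 3 2 1 2 1 0]
  -> pairs=21 depth=6 groups=2 -> no
String 5 '[][][][[][][][[][]][[][[[[]]]]][[]]][][]': depth seq [1 0 1 0 1 0 1 2 1 2 1 2 1 2 3 2 3 2 1 2 3 2 3 4 5 6 5 4 3 2 1 2 3 2 1 0 1 0 1 0]
  -> pairs=20 depth=6 groups=6 -> no

Answer: yes no no no no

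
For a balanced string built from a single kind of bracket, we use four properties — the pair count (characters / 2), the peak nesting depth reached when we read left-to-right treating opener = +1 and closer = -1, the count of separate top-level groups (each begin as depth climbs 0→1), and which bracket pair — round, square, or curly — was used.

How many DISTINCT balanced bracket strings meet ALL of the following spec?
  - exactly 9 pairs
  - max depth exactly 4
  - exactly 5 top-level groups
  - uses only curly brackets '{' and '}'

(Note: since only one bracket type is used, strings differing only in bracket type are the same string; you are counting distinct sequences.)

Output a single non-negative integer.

Answer: 45

Derivation:
Spec: pairs=9 depth=4 groups=5
Count(depth <= 4) = 270
Count(depth <= 3) = 225
Count(depth == 4) = 270 - 225 = 45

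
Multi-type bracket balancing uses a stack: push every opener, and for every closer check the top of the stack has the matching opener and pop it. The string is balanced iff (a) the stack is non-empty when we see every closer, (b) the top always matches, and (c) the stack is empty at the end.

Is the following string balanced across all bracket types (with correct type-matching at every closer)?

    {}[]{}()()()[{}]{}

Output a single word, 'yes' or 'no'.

Answer: yes

Derivation:
pos 0: push '{'; stack = {
pos 1: '}' matches '{'; pop; stack = (empty)
pos 2: push '['; stack = [
pos 3: ']' matches '['; pop; stack = (empty)
pos 4: push '{'; stack = {
pos 5: '}' matches '{'; pop; stack = (empty)
pos 6: push '('; stack = (
pos 7: ')' matches '('; pop; stack = (empty)
pos 8: push '('; stack = (
pos 9: ')' matches '('; pop; stack = (empty)
pos 10: push '('; stack = (
pos 11: ')' matches '('; pop; stack = (empty)
pos 12: push '['; stack = [
pos 13: push '{'; stack = [{
pos 14: '}' matches '{'; pop; stack = [
pos 15: ']' matches '['; pop; stack = (empty)
pos 16: push '{'; stack = {
pos 17: '}' matches '{'; pop; stack = (empty)
end: stack empty → VALID
Verdict: properly nested → yes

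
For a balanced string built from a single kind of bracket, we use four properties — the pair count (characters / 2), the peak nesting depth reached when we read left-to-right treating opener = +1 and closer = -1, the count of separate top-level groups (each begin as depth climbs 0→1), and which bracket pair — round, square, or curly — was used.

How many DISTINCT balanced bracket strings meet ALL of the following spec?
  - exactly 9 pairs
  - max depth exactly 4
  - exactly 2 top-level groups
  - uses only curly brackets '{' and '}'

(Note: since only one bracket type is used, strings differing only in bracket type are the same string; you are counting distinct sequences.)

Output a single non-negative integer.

Spec: pairs=9 depth=4 groups=2
Count(depth <= 4) = 910
Count(depth <= 3) = 320
Count(depth == 4) = 910 - 320 = 590

Answer: 590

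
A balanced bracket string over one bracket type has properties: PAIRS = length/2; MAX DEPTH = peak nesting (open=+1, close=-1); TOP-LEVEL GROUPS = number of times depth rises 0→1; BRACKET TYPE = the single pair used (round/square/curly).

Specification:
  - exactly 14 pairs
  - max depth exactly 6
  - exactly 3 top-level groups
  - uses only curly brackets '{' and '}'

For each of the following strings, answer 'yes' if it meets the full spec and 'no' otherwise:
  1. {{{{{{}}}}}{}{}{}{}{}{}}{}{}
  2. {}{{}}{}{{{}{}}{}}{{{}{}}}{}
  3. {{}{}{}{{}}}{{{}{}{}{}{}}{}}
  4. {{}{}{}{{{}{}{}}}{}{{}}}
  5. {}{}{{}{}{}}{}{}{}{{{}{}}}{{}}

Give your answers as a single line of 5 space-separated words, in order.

Answer: yes no no no no

Derivation:
String 1 '{{{{{{}}}}}{}{}{}{}{}{}}{}{}': depth seq [1 2 3 4 5 6 5 4 3 2 1 2 1 2 1 2 1 2 1 2 1 2 1 0 1 0 1 0]
  -> pairs=14 depth=6 groups=3 -> yes
String 2 '{}{{}}{}{{{}{}}{}}{{{}{}}}{}': depth seq [1 0 1 2 1 0 1 0 1 2 3 2 3 2 1 2 1 0 1 2 3 2 3 2 1 0 1 0]
  -> pairs=14 depth=3 groups=6 -> no
String 3 '{{}{}{}{{}}}{{{}{}{}{}{}}{}}': depth seq [1 2 1 2 1 2 1 2 3 2 1 0 1 2 3 2 3 2 3 2 3 2 3 2 1 2 1 0]
  -> pairs=14 depth=3 groups=2 -> no
String 4 '{{}{}{}{{{}{}{}}}{}{{}}}': depth seq [1 2 1 2 1 2 1 2 3 4 3 4 3 4 3 2 1 2 1 2 3 2 1 0]
  -> pairs=12 depth=4 groups=1 -> no
String 5 '{}{}{{}{}{}}{}{}{}{{{}{}}}{{}}': depth seq [1 0 1 0 1 2 1 2 1 2 1 0 1 0 1 0 1 0 1 2 3 2 3 2 1 0 1 2 1 0]
  -> pairs=15 depth=3 groups=8 -> no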